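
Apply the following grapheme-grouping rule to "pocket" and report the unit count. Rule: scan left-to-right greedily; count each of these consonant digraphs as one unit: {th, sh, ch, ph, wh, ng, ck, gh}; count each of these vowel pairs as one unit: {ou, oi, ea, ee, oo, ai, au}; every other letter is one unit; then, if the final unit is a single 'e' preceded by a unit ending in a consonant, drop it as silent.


Word: "pocket" (6 letters)
Left-to-right scan:
  (1) 'p' (letter)
  (2) 'o' (letter)
  (3) 'ck' (digraph)
  (4) 'e' (letter)
  (5) 't' (letter)
Units from scan: 5
Sound units = 5 units


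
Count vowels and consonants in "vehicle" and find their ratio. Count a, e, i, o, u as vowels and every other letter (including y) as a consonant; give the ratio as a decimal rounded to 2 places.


Word: "vehicle"
Vowels (a,e,i,o,u): 3
Consonants: 4
Ratio = 3/4
= 0.75


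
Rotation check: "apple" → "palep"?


Word: "apple", Candidate: "palep"
Method: check if candidate is substring of word+word
"appleapple" contains "palep"? No
Is rotation = No


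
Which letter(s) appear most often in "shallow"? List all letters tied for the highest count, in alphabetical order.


Word: "shallow"
Letter counts:
  'a': 1
  'h': 1
  'l': 2
  'o': 1
  's': 1
  'w': 1
Maximum count = 2
Most frequent = 'l' (2 times each)


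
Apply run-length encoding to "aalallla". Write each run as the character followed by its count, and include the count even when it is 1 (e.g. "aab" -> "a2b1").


String: "aalallla"
Scanning for consecutive runs:
  'a' x 2
  'l' x 1
  'a' x 1
  'l' x 3
  'a' x 1
RLE = "a2l1a1l3a1"


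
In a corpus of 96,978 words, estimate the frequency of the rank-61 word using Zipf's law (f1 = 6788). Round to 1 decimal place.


Zipf's law: f(r) = f(1) / r
f(1) = 6788
f(61) = 6788 / 61
= 111.3 occurrences


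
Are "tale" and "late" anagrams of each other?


Word 1: "tale" → sorted: aelt
Word 2: "late" → sorted: aelt
Same letters? aelt == aelt
Anagram = Yes


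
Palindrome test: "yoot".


Word: "yoot"
Reversed: "tooy"
Forward == Backward? yoot != tooy
Palindrome = No


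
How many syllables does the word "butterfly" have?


Word: "butterfly"
Syllable breakdown: but-ter-fly
Counting: 3 parts
= 3 syllables


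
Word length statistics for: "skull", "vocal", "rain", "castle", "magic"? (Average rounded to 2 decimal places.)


Lengths: "skull"=5, "vocal"=5, "rain"=4, "castle"=6, "magic"=5
Sum = 25, Count = 5
Average = 25/5 = 5.00
= avg=5.00, min=4, max=6


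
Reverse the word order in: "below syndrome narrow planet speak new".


Original: "below syndrome narrow planet speak new"
Words (1..n): below | syndrome | narrow | planet | speak | new
Reversed (n..1): new | speak | planet | narrow | syndrome | below
Result = "new speak planet narrow syndrome below"


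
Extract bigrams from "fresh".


Word: "fresh" (length 5)
Number of bigrams = 5 - 2 + 1 = 4
  Position 0: "fr"
  Position 1: "re"
  Position 2: "es"
  Position 3: "sh"
Bigrams = "fr", "re", "es", "sh"


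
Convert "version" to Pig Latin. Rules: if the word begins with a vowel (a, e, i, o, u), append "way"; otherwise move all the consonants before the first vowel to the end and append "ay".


Word: "version"
Starts with consonant(s) → move to end, add 'ay'
Consonant cluster: "v"
Pig Latin = "ersionvay"


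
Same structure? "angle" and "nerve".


Pattern of "angle": [0, 1, 2, 3, 4]
Pattern of "nerve": [0, 1, 2, 3, 1]
Patterns do not match
Same pattern = No


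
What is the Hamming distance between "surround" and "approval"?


Comparing character by character (same length = 8):
  Pos 0: 's' vs 'a' !=
  Pos 1: 'u' vs 'p' !=
  Pos 2: 'r' vs 'p' !=
  Pos 3: 'r' vs 'r' =
  Pos 4: 'o' vs 'o' =
  Pos 5: 'u' vs 'v' !=
  Pos 6: 'n' vs 'a' !=
  Pos 7: 'd' vs 'l' !=
Hamming distance = 6


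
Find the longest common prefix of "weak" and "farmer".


Word 1: "weak"
Word 2: "farmer"
Comparing from start:
  Pos 0: 'w' != 'f' (stop)
LCP = "" (length 0)


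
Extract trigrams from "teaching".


Word: "teaching" (length 8)
Number of trigrams = 8 - 3 + 1 = 6
  Position 0: "tea"
  Position 1: "eac"
  Position 2: "ach"
  Position 3: "chi"
  Position 4: "hin"
  Position 5: "ing"
Trigrams = "tea", "eac", "ach", "chi", "hin", "ing"


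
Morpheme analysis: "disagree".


Word: "disagree"
Morphemes: dis- / agree
Each morpheme carries meaning
= 2 morphemes


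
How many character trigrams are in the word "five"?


Word: "five" (length 4)
Number of 3-grams = length - 3 + 1 = 4 - 3 + 1
= 2


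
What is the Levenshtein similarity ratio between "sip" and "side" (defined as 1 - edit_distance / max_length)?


Word 1: "sip" (length 3)
Word 2: "side" (length 4)
One optimal edit sequence:
  1. keep 's'
  2. keep 'i'
  3. insert 'd'  (+1)
  4. substitute 'p' -> 'e'  (+1)
Edit distance = 2
Max length = max(3, 4) = 4
Similarity = 1 - 2/4
= 0.5000


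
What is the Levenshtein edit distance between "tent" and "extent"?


Word 1: "tent" (length 4)
Word 2: "extent" (length 6)
One optimal edit sequence (insert/delete/substitute each cost 1):
  1. insert 'e'  (+1)
  2. insert 'x'  (+1)
  3. keep 't'
  4. keep 'e'
  5. keep 'n'
  6. keep 't'
Total edit operations: 2
Edit distance = 2


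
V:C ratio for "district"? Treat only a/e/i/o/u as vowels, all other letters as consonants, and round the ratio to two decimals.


Word: "district"
Vowels (a,e,i,o,u): 2
Consonants: 6
Ratio = 2/6
= 0.33


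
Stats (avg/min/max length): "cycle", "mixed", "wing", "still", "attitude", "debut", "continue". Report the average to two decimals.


Lengths: "cycle"=5, "mixed"=5, "wing"=4, "still"=5, "attitude"=8, "debut"=5, "continue"=8
Sum = 40, Count = 7
Average = 40/7 = 5.71
= avg=5.71, min=4, max=8


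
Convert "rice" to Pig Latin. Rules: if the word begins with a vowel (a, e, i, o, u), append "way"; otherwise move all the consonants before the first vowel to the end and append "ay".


Word: "rice"
Starts with consonant(s) → move to end, add 'ay'
Consonant cluster: "r"
Pig Latin = "iceray"


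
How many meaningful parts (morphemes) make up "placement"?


Word: "placement"
Morphemes: place + -ment
Each morpheme carries meaning
= 2 morphemes


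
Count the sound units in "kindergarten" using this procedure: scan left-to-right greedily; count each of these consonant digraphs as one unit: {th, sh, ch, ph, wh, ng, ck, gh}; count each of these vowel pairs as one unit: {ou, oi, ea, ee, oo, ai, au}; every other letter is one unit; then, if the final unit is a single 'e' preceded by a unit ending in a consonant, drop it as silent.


Word: "kindergarten" (12 letters)
Left-to-right scan:
  [1] 'k' (letter)
  [2] 'i' (letter)
  [3] 'n' (letter)
  [4] 'd' (letter)
  [5] 'e' (letter)
  [6] 'r' (letter)
  [7] 'g' (letter)
  [8] 'a' (letter)
  [9] 'r' (letter)
  [10] 't' (letter)
  [11] 'e' (letter)
  [12] 'n' (letter)
Units from scan: 12
Sound units = 12 units


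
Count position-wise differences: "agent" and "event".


Comparing character by character (same length = 5):
  Pos 0: 'a' vs 'e' !=
  Pos 1: 'g' vs 'v' !=
  Pos 2: 'e' vs 'e' =
  Pos 3: 'n' vs 'n' =
  Pos 4: 't' vs 't' =
Hamming distance = 2


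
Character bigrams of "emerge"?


Word: "emerge" (length 6)
Number of bigrams = 6 - 2 + 1 = 5
  Position 0: "em"
  Position 1: "me"
  Position 2: "er"
  Position 3: "rg"
  Position 4: "ge"
Bigrams = "em", "me", "er", "rg", "ge"


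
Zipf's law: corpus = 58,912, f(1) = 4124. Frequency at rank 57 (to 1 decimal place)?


Zipf's law: f(r) = f(1) / r
f(1) = 4124
f(57) = 4124 / 57
= 72.4 occurrences


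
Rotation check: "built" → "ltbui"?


Word: "built", Candidate: "ltbui"
Method: check if candidate is substring of word+word
"builtbuilt" contains "ltbui"? Yes
Is rotation = Yes


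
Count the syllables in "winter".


Word: "winter"
Syllable breakdown: win | ter
Counting: 2 parts
= 2 syllables


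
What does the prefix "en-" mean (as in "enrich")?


Prefix: en-
As in: enrich -> en- + rich
Meaning = cause to / put into


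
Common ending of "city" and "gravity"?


Word 1: "city"
Word 2: "gravity"
Comparing from end:
  Pos -1: 'y' == 'y'
  Pos -2: 't' == 't'
  Pos -3: 'i' == 'i'
  Pos -4: 'c' != 'v' (stop)
LCS = "ity" (length 3)


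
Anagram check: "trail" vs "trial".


Word 1: "trail" → sorted: ailrt
Word 2: "trial" → sorted: ailrt
Same letters? ailrt == ailrt
Anagram = Yes


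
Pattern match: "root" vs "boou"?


Pattern of "root": [0, 1, 1, 2]
Pattern of "boou": [0, 1, 1, 2]
Patterns match
Same pattern = Yes


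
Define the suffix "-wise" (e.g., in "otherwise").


Suffix: -wise
Example: otherwise (other + -wise)
Meaning = in the manner of


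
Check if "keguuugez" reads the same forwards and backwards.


Word: "keguuugez"
Reversed: "zeguuugek"
Forward == Backward? keguuugez != zeguuugek
Palindrome = No


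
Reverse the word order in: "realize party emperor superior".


Original: "realize party emperor superior"
Words (1..n): realize | party | emperor | superior
Reversed (n..1): superior | emperor | party | realize
Result = "superior emperor party realize"


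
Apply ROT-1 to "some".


Word: "some"
Shift: 1
Each letter → (letter + shift) mod 26:
  's' (18) + 1 = 19 → 't'
  'o' (14) + 1 = 15 → 'p'
  'm' (12) + 1 = 13 → 'n'
  'e' (4) + 1 = 5 → 'f'
Result = "tpnf"


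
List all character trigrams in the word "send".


Word: "send" (length 4)
Number of trigrams = 4 - 3 + 1 = 2
  Position 0: "sen"
  Position 1: "end"
Trigrams = "sen", "end"


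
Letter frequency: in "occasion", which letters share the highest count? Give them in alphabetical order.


Word: "occasion"
Letter counts:
  'a': 1
  'c': 2
  'i': 1
  'n': 1
  'o': 2
  's': 1
Maximum count = 2
Most frequent = 'c', 'o' (2 times each)


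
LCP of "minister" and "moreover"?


Word 1: "minister"
Word 2: "moreover"
Comparing from start:
  Pos 0: 'm' == 'm'
  Pos 1: 'i' != 'o' (stop)
LCP = "m" (length 1)


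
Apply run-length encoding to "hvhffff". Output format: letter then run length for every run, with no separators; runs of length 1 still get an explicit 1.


String: "hvhffff"
Scanning for consecutive runs:
  'h' x 1
  'v' x 1
  'h' x 1
  'f' x 4
RLE = "h1v1h1f4"


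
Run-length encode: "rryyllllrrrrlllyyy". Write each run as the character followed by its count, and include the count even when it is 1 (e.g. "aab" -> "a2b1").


String: "rryyllllrrrrlllyyy"
Scanning for consecutive runs:
  'r' x 2
  'y' x 2
  'l' x 4
  'r' x 4
  'l' x 3
  'y' x 3
RLE = "r2y2l4r4l3y3"


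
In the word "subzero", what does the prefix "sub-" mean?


Prefix: sub-
Example: subzero = sub- + zero
Meaning = under / below


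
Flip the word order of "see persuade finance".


Original: "see persuade finance"
Words (1..n): see | persuade | finance
Reversed (n..1): finance | persuade | see
Result = "finance persuade see"


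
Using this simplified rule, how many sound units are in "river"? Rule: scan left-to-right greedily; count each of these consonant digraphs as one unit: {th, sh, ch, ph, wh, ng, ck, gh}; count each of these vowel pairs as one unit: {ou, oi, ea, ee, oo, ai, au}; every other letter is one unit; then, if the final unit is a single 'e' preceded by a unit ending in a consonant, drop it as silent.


Word: "river" (5 letters)
Left-to-right scan:
  (1) 'r' (letter)
  (2) 'i' (letter)
  (3) 'v' (letter)
  (4) 'e' (letter)
  (5) 'r' (letter)
Units from scan: 5
Sound units = 5 units


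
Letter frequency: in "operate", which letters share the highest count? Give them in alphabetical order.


Word: "operate"
Letter counts:
  'a': 1
  'e': 2
  'o': 1
  'p': 1
  'r': 1
  't': 1
Maximum count = 2
Most frequent = 'e' (2 times each)


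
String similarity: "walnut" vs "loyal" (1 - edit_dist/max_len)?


Word 1: "walnut" (length 6)
Word 2: "loyal" (length 5)
One optimal edit sequence:
  1. delete 'w'  (+1)
  2. substitute 'a' -> 'l'  (+1)
  3. substitute 'l' -> 'o'  (+1)
  4. substitute 'n' -> 'y'  (+1)
  5. substitute 'u' -> 'a'  (+1)
  6. substitute 't' -> 'l'  (+1)
Edit distance = 6
Max length = max(6, 5) = 6
Similarity = 1 - 6/6
= 0.0000


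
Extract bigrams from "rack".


Word: "rack" (length 4)
Number of bigrams = 4 - 2 + 1 = 3
  Position 0: "ra"
  Position 1: "ac"
  Position 2: "ck"
Bigrams = "ra", "ac", "ck"


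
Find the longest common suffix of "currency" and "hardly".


Word 1: "currency"
Word 2: "hardly"
Comparing from end:
  Pos -1: 'y' == 'y'
  Pos -2: 'c' != 'l' (stop)
LCS = "y" (length 1)


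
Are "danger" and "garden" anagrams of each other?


Word 1: "danger" → sorted: adegnr
Word 2: "garden" → sorted: adegnr
Same letters? adegnr == adegnr
Anagram = Yes


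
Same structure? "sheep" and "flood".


Pattern of "sheep": [0, 1, 2, 2, 3]
Pattern of "flood": [0, 1, 2, 2, 3]
Patterns match
Same pattern = Yes


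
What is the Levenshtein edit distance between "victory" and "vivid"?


Word 1: "victory" (length 7)
Word 2: "vivid" (length 5)
One optimal edit sequence (insert/delete/substitute each cost 1):
  1. keep 'v'
  2. keep 'i'
  3. delete 'c'  (+1)
  4. delete 't'  (+1)
  5. substitute 'o' -> 'v'  (+1)
  6. substitute 'r' -> 'i'  (+1)
  7. substitute 'y' -> 'd'  (+1)
Total edit operations: 5
Edit distance = 5


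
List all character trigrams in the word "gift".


Word: "gift" (length 4)
Number of trigrams = 4 - 3 + 1 = 2
  Position 0: "gif"
  Position 1: "ift"
Trigrams = "gif", "ift"


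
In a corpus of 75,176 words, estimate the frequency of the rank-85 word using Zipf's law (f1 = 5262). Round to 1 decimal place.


Zipf's law: f(r) = f(1) / r
f(1) = 5262
f(85) = 5262 / 85
= 61.9 occurrences


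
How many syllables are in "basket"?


Word: "basket"
Syllable breakdown: bas | ket
Counting: 2 parts
= 2 syllables


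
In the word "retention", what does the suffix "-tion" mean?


Suffix: -tion
As in: retention -> retain + -tion, with a spelling change
Meaning = act or process


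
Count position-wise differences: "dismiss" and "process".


Comparing character by character (same length = 7):
  Pos 0: 'd' vs 'p' !=
  Pos 1: 'i' vs 'r' !=
  Pos 2: 's' vs 'o' !=
  Pos 3: 'm' vs 'c' !=
  Pos 4: 'i' vs 'e' !=
  Pos 5: 's' vs 's' =
  Pos 6: 's' vs 's' =
Hamming distance = 5


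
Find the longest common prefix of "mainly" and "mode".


Word 1: "mainly"
Word 2: "mode"
Comparing from start:
  Pos 0: 'm' == 'm'
  Pos 1: 'a' != 'o' (stop)
LCP = "m" (length 1)


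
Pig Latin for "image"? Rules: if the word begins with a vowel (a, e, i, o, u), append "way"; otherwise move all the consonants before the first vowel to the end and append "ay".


Word: "image"
Starts with vowel → add 'way'
Pig Latin = "imageway"


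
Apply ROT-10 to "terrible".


Word: "terrible"
Shift: 10
Each letter → (letter + shift) mod 26:
  't' (19) + 10 = 3 → 'd'
  'e' (4) + 10 = 14 → 'o'
  'r' (17) + 10 = 1 → 'b'
  'r' (17) + 10 = 1 → 'b'
  'i' (8) + 10 = 18 → 's'
  'b' (1) + 10 = 11 → 'l'
  'l' (11) + 10 = 21 → 'v'
  'e' (4) + 10 = 14 → 'o'
Result = "dobbslvo"


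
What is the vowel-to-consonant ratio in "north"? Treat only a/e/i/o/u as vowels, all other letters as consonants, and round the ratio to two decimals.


Word: "north"
Vowels (a,e,i,o,u): 1
Consonants: 4
Ratio = 1/4
= 0.25


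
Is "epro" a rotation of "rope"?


Word: "rope", Candidate: "epro"
Method: check if candidate is substring of word+word
"roperope" contains "epro"? No
Is rotation = No


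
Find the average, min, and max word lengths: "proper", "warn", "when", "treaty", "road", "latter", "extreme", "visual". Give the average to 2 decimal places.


Lengths: "proper"=6, "warn"=4, "when"=4, "treaty"=6, "road"=4, "latter"=6, "extreme"=7, "visual"=6
Sum = 43, Count = 8
Average = 43/8 = 5.38
= avg=5.38, min=4, max=7


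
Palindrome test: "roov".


Word: "roov"
Reversed: "voor"
Forward == Backward? roov != voor
Palindrome = No


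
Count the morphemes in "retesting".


Word: "retesting"
Morphemes: re- / test / -ing
Each morpheme carries meaning
= 3 morphemes


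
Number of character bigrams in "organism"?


Word: "organism" (length 8)
Number of 2-grams = length - 2 + 1 = 8 - 2 + 1
= 7


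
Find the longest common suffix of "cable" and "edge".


Word 1: "cable"
Word 2: "edge"
Comparing from end:
  Pos -1: 'e' == 'e'
  Pos -2: 'l' != 'g' (stop)
LCS = "e" (length 1)


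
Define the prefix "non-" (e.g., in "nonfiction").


Prefix: non-
Example: nonfiction = non- + fiction
Meaning = not


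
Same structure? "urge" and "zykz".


Pattern of "urge": [0, 1, 2, 3]
Pattern of "zykz": [0, 1, 2, 0]
Patterns do not match
Same pattern = No


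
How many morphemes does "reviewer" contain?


Word: "reviewer"
Morphemes: re- | view | -er
Each morpheme carries meaning
= 3 morphemes


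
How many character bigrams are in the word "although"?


Word: "although" (length 8)
Number of 2-grams = length - 2 + 1 = 8 - 2 + 1
= 7


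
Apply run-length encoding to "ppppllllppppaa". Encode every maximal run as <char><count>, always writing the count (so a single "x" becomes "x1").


String: "ppppllllppppaa"
Scanning for consecutive runs:
  'p' x 4
  'l' x 4
  'p' x 4
  'a' x 2
RLE = "p4l4p4a2"


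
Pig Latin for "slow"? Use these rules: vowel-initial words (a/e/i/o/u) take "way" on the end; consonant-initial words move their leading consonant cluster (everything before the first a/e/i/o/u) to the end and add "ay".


Word: "slow"
Starts with consonant(s) → move to end, add 'ay'
Consonant cluster: "sl"
Pig Latin = "owslay"


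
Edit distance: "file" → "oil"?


Word 1: "file" (length 4)
Word 2: "oil" (length 3)
One optimal edit sequence (insert/delete/substitute each cost 1):
  1. substitute 'f' -> 'o'  (+1)
  2. keep 'i'
  3. keep 'l'
  4. delete 'e'  (+1)
Total edit operations: 2
Edit distance = 2


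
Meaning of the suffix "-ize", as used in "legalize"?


Suffix: -ize
As in: legalize -> legal + -ize
Meaning = to make


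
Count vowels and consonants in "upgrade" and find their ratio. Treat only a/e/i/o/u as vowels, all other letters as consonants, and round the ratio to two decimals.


Word: "upgrade"
Vowels (a,e,i,o,u): 3
Consonants: 4
Ratio = 3/4
= 0.75


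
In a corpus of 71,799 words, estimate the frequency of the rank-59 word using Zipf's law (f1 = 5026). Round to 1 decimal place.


Zipf's law: f(r) = f(1) / r
f(1) = 5026
f(59) = 5026 / 59
= 85.2 occurrences


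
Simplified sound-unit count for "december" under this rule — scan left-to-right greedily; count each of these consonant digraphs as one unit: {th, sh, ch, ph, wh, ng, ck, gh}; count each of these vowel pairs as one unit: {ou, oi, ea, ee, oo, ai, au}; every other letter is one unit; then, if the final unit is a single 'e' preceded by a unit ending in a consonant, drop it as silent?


Word: "december" (8 letters)
Left-to-right scan:
  1. 'd' (letter)
  2. 'e' (letter)
  3. 'c' (letter)
  4. 'e' (letter)
  5. 'm' (letter)
  6. 'b' (letter)
  7. 'e' (letter)
  8. 'r' (letter)
Units from scan: 8
Sound units = 8 units


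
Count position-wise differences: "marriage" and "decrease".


Comparing character by character (same length = 8):
  Pos 0: 'm' vs 'd' !=
  Pos 1: 'a' vs 'e' !=
  Pos 2: 'r' vs 'c' !=
  Pos 3: 'r' vs 'r' =
  Pos 4: 'i' vs 'e' !=
  Pos 5: 'a' vs 'a' =
  Pos 6: 'g' vs 's' !=
  Pos 7: 'e' vs 'e' =
Hamming distance = 5


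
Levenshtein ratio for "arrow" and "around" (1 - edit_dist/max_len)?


Word 1: "arrow" (length 5)
Word 2: "around" (length 6)
One optimal edit sequence:
  1. keep 'a'
  2. keep 'r'
  3. insert 'o'  (+1)
  4. substitute 'r' -> 'u'  (+1)
  5. substitute 'o' -> 'n'  (+1)
  6. substitute 'w' -> 'd'  (+1)
Edit distance = 4
Max length = max(5, 6) = 6
Similarity = 1 - 4/6
= 0.3333


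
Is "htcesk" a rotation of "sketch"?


Word: "sketch", Candidate: "htcesk"
Method: check if candidate is substring of word+word
"sketchsketch" contains "htcesk"? No
Is rotation = No


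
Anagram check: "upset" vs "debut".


Word 1: "upset" → sorted: epstu
Word 2: "debut" → sorted: bdetu
Same letters? epstu != bdetu
Anagram = No


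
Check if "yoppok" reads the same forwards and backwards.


Word: "yoppok"
Reversed: "koppoy"
Forward == Backward? yoppok != koppoy
Palindrome = No


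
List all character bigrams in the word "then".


Word: "then" (length 4)
Number of bigrams = 4 - 2 + 1 = 3
  Position 0: "th"
  Position 1: "he"
  Position 2: "en"
Bigrams = "th", "he", "en"


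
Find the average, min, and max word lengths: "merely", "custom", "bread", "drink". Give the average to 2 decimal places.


Lengths: "merely"=6, "custom"=6, "bread"=5, "drink"=5
Sum = 22, Count = 4
Average = 22/4 = 5.50
= avg=5.50, min=5, max=6


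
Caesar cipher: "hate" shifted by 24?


Word: "hate"
Shift: 24
Each letter → (letter + shift) mod 26:
  'h' (7) + 24 = 5 → 'f'
  'a' (0) + 24 = 24 → 'y'
  't' (19) + 24 = 17 → 'r'
  'e' (4) + 24 = 2 → 'c'
Result = "fyrc"


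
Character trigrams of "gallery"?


Word: "gallery" (length 7)
Number of trigrams = 7 - 3 + 1 = 5
  Position 0: "gal"
  Position 1: "all"
  Position 2: "lle"
  Position 3: "ler"
  Position 4: "ery"
Trigrams = "gal", "all", "lle", "ler", "ery"


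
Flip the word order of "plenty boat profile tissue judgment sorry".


Original: "plenty boat profile tissue judgment sorry"
Words (1..n): plenty | boat | profile | tissue | judgment | sorry
Reversed (n..1): sorry | judgment | tissue | profile | boat | plenty
Result = "sorry judgment tissue profile boat plenty"


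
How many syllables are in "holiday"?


Word: "holiday"
Syllable breakdown: hol / i / day
Counting: 3 parts
= 3 syllables


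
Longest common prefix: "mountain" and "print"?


Word 1: "mountain"
Word 2: "print"
Comparing from start:
  Pos 0: 'm' != 'p' (stop)
LCP = "" (length 0)


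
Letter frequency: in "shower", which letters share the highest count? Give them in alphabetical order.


Word: "shower"
Letter counts:
  'e': 1
  'h': 1
  'o': 1
  'r': 1
  's': 1
  'w': 1
Maximum count = 1
Most frequent = 'e', 'h', 'o', 'r', 's', 'w' (1 time each)


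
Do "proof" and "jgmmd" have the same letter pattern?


Pattern of "proof": [0, 1, 2, 2, 3]
Pattern of "jgmmd": [0, 1, 2, 2, 3]
Patterns match
Same pattern = Yes


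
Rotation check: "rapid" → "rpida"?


Word: "rapid", Candidate: "rpida"
Method: check if candidate is substring of word+word
"rapidrapid" contains "rpida"? No
Is rotation = No


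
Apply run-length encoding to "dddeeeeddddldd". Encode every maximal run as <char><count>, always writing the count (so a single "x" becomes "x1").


String: "dddeeeeddddldd"
Scanning for consecutive runs:
  'd' x 3
  'e' x 4
  'd' x 4
  'l' x 1
  'd' x 2
RLE = "d3e4d4l1d2"


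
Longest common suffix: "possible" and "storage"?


Word 1: "possible"
Word 2: "storage"
Comparing from end:
  Pos -1: 'e' == 'e'
  Pos -2: 'l' != 'g' (stop)
LCS = "e" (length 1)


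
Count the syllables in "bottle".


Word: "bottle"
Syllable breakdown: bot · tle
Counting: 2 parts
= 2 syllables


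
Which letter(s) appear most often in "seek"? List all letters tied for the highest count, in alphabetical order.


Word: "seek"
Letter counts:
  'e': 2
  'k': 1
  's': 1
Maximum count = 2
Most frequent = 'e' (2 times each)


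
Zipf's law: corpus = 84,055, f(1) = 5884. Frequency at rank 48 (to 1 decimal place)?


Zipf's law: f(r) = f(1) / r
f(1) = 5884
f(48) = 5884 / 48
= 122.6 occurrences


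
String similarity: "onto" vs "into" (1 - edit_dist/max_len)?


Word 1: "onto" (length 4)
Word 2: "into" (length 4)
One optimal edit sequence:
  1. substitute 'o' -> 'i'  (+1)
  2. keep 'n'
  3. keep 't'
  4. keep 'o'
Edit distance = 1
Max length = max(4, 4) = 4
Similarity = 1 - 1/4
= 0.7500


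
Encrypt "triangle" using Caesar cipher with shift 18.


Word: "triangle"
Shift: 18
Each letter → (letter + shift) mod 26:
  't' (19) + 18 = 11 → 'l'
  'r' (17) + 18 = 9 → 'j'
  'i' (8) + 18 = 0 → 'a'
  'a' (0) + 18 = 18 → 's'
  'n' (13) + 18 = 5 → 'f'
  'g' (6) + 18 = 24 → 'y'
  'l' (11) + 18 = 3 → 'd'
  'e' (4) + 18 = 22 → 'w'
Result = "ljasfydw"


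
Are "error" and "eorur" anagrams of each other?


Word 1: "error" → sorted: eorrr
Word 2: "eorur" → sorted: eorru
Same letters? eorrr != eorru
Anagram = No


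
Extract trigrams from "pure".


Word: "pure" (length 4)
Number of trigrams = 4 - 3 + 1 = 2
  Position 0: "pur"
  Position 1: "ure"
Trigrams = "pur", "ure"


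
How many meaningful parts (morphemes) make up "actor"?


Word: "actor"
Morphemes: act | -or
Each morpheme carries meaning
= 2 morphemes


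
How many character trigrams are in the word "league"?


Word: "league" (length 6)
Number of 3-grams = length - 3 + 1 = 6 - 3 + 1
= 4


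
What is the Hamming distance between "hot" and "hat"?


Comparing character by character (same length = 3):
  Pos 0: 'h' vs 'h' =
  Pos 1: 'o' vs 'a' !=
  Pos 2: 't' vs 't' =
Hamming distance = 1


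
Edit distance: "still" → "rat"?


Word 1: "still" (length 5)
Word 2: "rat" (length 3)
One optimal edit sequence (insert/delete/substitute each cost 1):
  1. delete 's'  (+1)
  2. delete 't'  (+1)
  3. substitute 'i' -> 'r'  (+1)
  4. substitute 'l' -> 'a'  (+1)
  5. substitute 'l' -> 't'  (+1)
Total edit operations: 5
Edit distance = 5


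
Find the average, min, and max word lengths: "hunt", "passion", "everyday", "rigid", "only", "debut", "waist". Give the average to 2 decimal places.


Lengths: "hunt"=4, "passion"=7, "everyday"=8, "rigid"=5, "only"=4, "debut"=5, "waist"=5
Sum = 38, Count = 7
Average = 38/7 = 5.43
= avg=5.43, min=4, max=8


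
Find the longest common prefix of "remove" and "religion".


Word 1: "remove"
Word 2: "religion"
Comparing from start:
  Pos 0: 'r' == 'r'
  Pos 1: 'e' == 'e'
  Pos 2: 'm' != 'l' (stop)
LCP = "re" (length 2)


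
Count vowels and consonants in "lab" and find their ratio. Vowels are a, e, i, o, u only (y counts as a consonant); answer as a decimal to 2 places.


Word: "lab"
Vowels (a,e,i,o,u): 1
Consonants: 2
Ratio = 1/2
= 0.50


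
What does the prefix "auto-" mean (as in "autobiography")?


Prefix: auto-
Example: autobiography (auto- + biography)
Meaning = self


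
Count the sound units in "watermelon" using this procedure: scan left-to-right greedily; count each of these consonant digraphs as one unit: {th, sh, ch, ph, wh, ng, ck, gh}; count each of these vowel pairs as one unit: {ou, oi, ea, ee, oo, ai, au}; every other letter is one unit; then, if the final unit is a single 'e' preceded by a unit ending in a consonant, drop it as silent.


Word: "watermelon" (10 letters)
Left-to-right scan:
  [1] 'w' (letter)
  [2] 'a' (letter)
  [3] 't' (letter)
  [4] 'e' (letter)
  [5] 'r' (letter)
  [6] 'm' (letter)
  [7] 'e' (letter)
  [8] 'l' (letter)
  [9] 'o' (letter)
  [10] 'n' (letter)
Units from scan: 10
Sound units = 10 units


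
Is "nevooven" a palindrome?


Word: "nevooven"
Reversed: "nevooven"
Forward == Backward? nevooven == nevooven
Palindrome = Yes


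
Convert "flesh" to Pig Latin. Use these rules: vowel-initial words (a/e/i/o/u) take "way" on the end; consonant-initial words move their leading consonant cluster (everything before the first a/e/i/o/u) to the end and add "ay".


Word: "flesh"
Starts with consonant(s) → move to end, add 'ay'
Consonant cluster: "fl"
Pig Latin = "eshflay"


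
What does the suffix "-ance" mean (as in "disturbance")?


Suffix: -ance
Example: disturbance = disturb + -ance
Meaning = state of


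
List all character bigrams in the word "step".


Word: "step" (length 4)
Number of bigrams = 4 - 2 + 1 = 3
  Position 0: "st"
  Position 1: "te"
  Position 2: "ep"
Bigrams = "st", "te", "ep"


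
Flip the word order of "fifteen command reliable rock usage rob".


Original: "fifteen command reliable rock usage rob"
Words (1..n): fifteen | command | reliable | rock | usage | rob
Reversed (n..1): rob | usage | rock | reliable | command | fifteen
Result = "rob usage rock reliable command fifteen"


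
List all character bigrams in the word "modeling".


Word: "modeling" (length 8)
Number of bigrams = 8 - 2 + 1 = 7
  Position 0: "mo"
  Position 1: "od"
  Position 2: "de"
  Position 3: "el"
  Position 4: "li"
  Position 5: "in"
  Position 6: "ng"
Bigrams = "mo", "od", "de", "el", "li", "in", "ng"


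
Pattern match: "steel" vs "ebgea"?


Pattern of "steel": [0, 1, 2, 2, 3]
Pattern of "ebgea": [0, 1, 2, 0, 3]
Patterns do not match
Same pattern = No


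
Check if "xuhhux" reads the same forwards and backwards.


Word: "xuhhux"
Reversed: "xuhhux"
Forward == Backward? xuhhux == xuhhux
Palindrome = Yes


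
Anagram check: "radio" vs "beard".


Word 1: "radio" → sorted: adior
Word 2: "beard" → sorted: abder
Same letters? adior != abder
Anagram = No


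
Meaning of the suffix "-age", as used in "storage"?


Suffix: -age
Example: storage = store + -age, with a spelling change
Meaning = result / collection


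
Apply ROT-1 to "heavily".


Word: "heavily"
Shift: 1
Each letter → (letter + shift) mod 26:
  'h' (7) + 1 = 8 → 'i'
  'e' (4) + 1 = 5 → 'f'
  'a' (0) + 1 = 1 → 'b'
  'v' (21) + 1 = 22 → 'w'
  'i' (8) + 1 = 9 → 'j'
  'l' (11) + 1 = 12 → 'm'
  'y' (24) + 1 = 25 → 'z'
Result = "ifbwjmz"


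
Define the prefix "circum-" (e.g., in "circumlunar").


Prefix: circum-
Example: circumlunar (circum- + lunar)
Meaning = around


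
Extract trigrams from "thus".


Word: "thus" (length 4)
Number of trigrams = 4 - 3 + 1 = 2
  Position 0: "thu"
  Position 1: "hus"
Trigrams = "thu", "hus"


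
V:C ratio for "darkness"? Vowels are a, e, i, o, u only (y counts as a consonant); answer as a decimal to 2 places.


Word: "darkness"
Vowels (a,e,i,o,u): 2
Consonants: 6
Ratio = 2/6
= 0.33


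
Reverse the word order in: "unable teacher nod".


Original: "unable teacher nod"
Words (1..n): unable | teacher | nod
Reversed (n..1): nod | teacher | unable
Result = "nod teacher unable"


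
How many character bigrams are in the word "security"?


Word: "security" (length 8)
Number of 2-grams = length - 2 + 1 = 8 - 2 + 1
= 7


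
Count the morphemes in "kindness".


Word: "kindness"
Morphemes: kind + -ness
Each morpheme carries meaning
= 2 morphemes


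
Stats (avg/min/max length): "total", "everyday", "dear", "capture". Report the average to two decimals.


Lengths: "total"=5, "everyday"=8, "dear"=4, "capture"=7
Sum = 24, Count = 4
Average = 24/4 = 6.00
= avg=6.00, min=4, max=8


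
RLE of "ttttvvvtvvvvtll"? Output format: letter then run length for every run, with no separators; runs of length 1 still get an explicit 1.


String: "ttttvvvtvvvvtll"
Scanning for consecutive runs:
  't' x 4
  'v' x 3
  't' x 1
  'v' x 4
  't' x 1
  'l' x 2
RLE = "t4v3t1v4t1l2"


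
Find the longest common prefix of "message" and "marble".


Word 1: "message"
Word 2: "marble"
Comparing from start:
  Pos 0: 'm' == 'm'
  Pos 1: 'e' != 'a' (stop)
LCP = "m" (length 1)


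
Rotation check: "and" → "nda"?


Word: "and", Candidate: "nda"
Method: check if candidate is substring of word+word
"andand" contains "nda"? Yes
Is rotation = Yes


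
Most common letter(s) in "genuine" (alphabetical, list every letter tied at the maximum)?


Word: "genuine"
Letter counts:
  'e': 2
  'g': 1
  'i': 1
  'n': 2
  'u': 1
Maximum count = 2
Most frequent = 'e', 'n' (2 times each)


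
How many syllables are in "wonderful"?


Word: "wonderful"
Syllable breakdown: won · der · ful
Counting: 3 parts
= 3 syllables


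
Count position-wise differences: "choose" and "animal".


Comparing character by character (same length = 6):
  Pos 0: 'c' vs 'a' !=
  Pos 1: 'h' vs 'n' !=
  Pos 2: 'o' vs 'i' !=
  Pos 3: 'o' vs 'm' !=
  Pos 4: 's' vs 'a' !=
  Pos 5: 'e' vs 'l' !=
Hamming distance = 6


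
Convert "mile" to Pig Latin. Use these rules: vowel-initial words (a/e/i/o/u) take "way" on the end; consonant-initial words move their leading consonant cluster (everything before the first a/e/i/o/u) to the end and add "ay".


Word: "mile"
Starts with consonant(s) → move to end, add 'ay'
Consonant cluster: "m"
Pig Latin = "ilemay"


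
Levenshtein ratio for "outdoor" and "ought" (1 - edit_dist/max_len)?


Word 1: "outdoor" (length 7)
Word 2: "ought" (length 5)
One optimal edit sequence:
  1. keep 'o'
  2. keep 'u'
  3. delete 't'  (+1)
  4. delete 'd'  (+1)
  5. substitute 'o' -> 'g'  (+1)
  6. substitute 'o' -> 'h'  (+1)
  7. substitute 'r' -> 't'  (+1)
Edit distance = 5
Max length = max(7, 5) = 7
Similarity = 1 - 5/7
= 0.2857


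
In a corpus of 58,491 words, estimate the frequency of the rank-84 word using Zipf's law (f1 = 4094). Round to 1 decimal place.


Zipf's law: f(r) = f(1) / r
f(1) = 4094
f(84) = 4094 / 84
= 48.7 occurrences


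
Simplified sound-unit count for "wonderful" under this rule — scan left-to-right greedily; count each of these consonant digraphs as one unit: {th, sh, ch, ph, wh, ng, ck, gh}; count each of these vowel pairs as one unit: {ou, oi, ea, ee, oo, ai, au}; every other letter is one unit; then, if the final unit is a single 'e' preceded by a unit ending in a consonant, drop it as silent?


Word: "wonderful" (9 letters)
Left-to-right scan:
  [1] 'w' (letter)
  [2] 'o' (letter)
  [3] 'n' (letter)
  [4] 'd' (letter)
  [5] 'e' (letter)
  [6] 'r' (letter)
  [7] 'f' (letter)
  [8] 'u' (letter)
  [9] 'l' (letter)
Units from scan: 9
Sound units = 9 units


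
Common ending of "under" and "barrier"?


Word 1: "under"
Word 2: "barrier"
Comparing from end:
  Pos -1: 'r' == 'r'
  Pos -2: 'e' == 'e'
  Pos -3: 'd' != 'i' (stop)
LCS = "er" (length 2)


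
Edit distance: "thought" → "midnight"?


Word 1: "thought" (length 7)
Word 2: "midnight" (length 8)
One optimal edit sequence (insert/delete/substitute each cost 1):
  1. insert 'm'  (+1)
  2. substitute 't' -> 'i'  (+1)
  3. substitute 'h' -> 'd'  (+1)
  4. substitute 'o' -> 'n'  (+1)
  5. substitute 'u' -> 'i'  (+1)
  6. keep 'g'
  7. keep 'h'
  8. keep 't'
Total edit operations: 5
Edit distance = 5


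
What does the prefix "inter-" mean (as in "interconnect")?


Prefix: inter-
Example: interconnect (inter- + connect)
Meaning = between


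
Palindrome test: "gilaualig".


Word: "gilaualig"
Reversed: "gilaualig"
Forward == Backward? gilaualig == gilaualig
Palindrome = Yes


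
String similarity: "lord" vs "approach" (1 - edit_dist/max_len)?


Word 1: "lord" (length 4)
Word 2: "approach" (length 8)
One optimal edit sequence:
  1. insert 'a'  (+1)
  2. insert 'p'  (+1)
  3. insert 'p'  (+1)
  4. substitute 'l' -> 'r'  (+1)
  5. keep 'o'
  6. insert 'a'  (+1)
  7. substitute 'r' -> 'c'  (+1)
  8. substitute 'd' -> 'h'  (+1)
Edit distance = 7
Max length = max(4, 8) = 8
Similarity = 1 - 7/8
= 0.1250


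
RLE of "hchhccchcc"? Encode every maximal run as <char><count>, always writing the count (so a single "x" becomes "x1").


String: "hchhccchcc"
Scanning for consecutive runs:
  'h' x 1
  'c' x 1
  'h' x 2
  'c' x 3
  'h' x 1
  'c' x 2
RLE = "h1c1h2c3h1c2"


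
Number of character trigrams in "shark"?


Word: "shark" (length 5)
Number of 3-grams = length - 3 + 1 = 5 - 3 + 1
= 3


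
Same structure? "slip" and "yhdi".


Pattern of "slip": [0, 1, 2, 3]
Pattern of "yhdi": [0, 1, 2, 3]
Patterns match
Same pattern = Yes


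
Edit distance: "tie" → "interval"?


Word 1: "tie" (length 3)
Word 2: "interval" (length 8)
One optimal edit sequence (insert/delete/substitute each cost 1):
  1. insert 'i'  (+1)
  2. insert 'n'  (+1)
  3. keep 't'
  4. insert 'e'  (+1)
  5. insert 'r'  (+1)
  6. insert 'v'  (+1)
  7. substitute 'i' -> 'a'  (+1)
  8. substitute 'e' -> 'l'  (+1)
Total edit operations: 7
Edit distance = 7


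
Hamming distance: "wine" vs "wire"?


Comparing character by character (same length = 4):
  Pos 0: 'w' vs 'w' =
  Pos 1: 'i' vs 'i' =
  Pos 2: 'n' vs 'r' !=
  Pos 3: 'e' vs 'e' =
Hamming distance = 1


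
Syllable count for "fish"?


Word: "fish"
Syllable breakdown: fish
Counting: 1 part
= 1 syllable


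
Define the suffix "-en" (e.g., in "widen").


Suffix: -en
Example: widen = wide + -en, with a spelling change
Meaning = to make / become


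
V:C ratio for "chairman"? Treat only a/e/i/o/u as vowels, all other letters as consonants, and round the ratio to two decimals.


Word: "chairman"
Vowels (a,e,i,o,u): 3
Consonants: 5
Ratio = 3/5
= 0.60


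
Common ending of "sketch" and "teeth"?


Word 1: "sketch"
Word 2: "teeth"
Comparing from end:
  Pos -1: 'h' == 'h'
  Pos -2: 'c' != 't' (stop)
LCS = "h" (length 1)


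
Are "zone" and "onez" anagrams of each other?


Word 1: "zone" → sorted: enoz
Word 2: "onez" → sorted: enoz
Same letters? enoz == enoz
Anagram = Yes


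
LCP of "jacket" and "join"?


Word 1: "jacket"
Word 2: "join"
Comparing from start:
  Pos 0: 'j' == 'j'
  Pos 1: 'a' != 'o' (stop)
LCP = "j" (length 1)


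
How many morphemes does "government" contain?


Word: "government"
Morphemes: govern | -ment
Each morpheme carries meaning
= 2 morphemes


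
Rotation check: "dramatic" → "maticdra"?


Word: "dramatic", Candidate: "maticdra"
Method: check if candidate is substring of word+word
"dramaticdramatic" contains "maticdra"? Yes
Is rotation = Yes


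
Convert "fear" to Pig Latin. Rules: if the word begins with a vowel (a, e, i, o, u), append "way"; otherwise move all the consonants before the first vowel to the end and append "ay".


Word: "fear"
Starts with consonant(s) → move to end, add 'ay'
Consonant cluster: "f"
Pig Latin = "earfay"


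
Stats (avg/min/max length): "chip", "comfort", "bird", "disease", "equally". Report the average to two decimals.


Lengths: "chip"=4, "comfort"=7, "bird"=4, "disease"=7, "equally"=7
Sum = 29, Count = 5
Average = 29/5 = 5.80
= avg=5.80, min=4, max=7


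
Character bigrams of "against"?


Word: "against" (length 7)
Number of bigrams = 7 - 2 + 1 = 6
  Position 0: "ag"
  Position 1: "ga"
  Position 2: "ai"
  Position 3: "in"
  Position 4: "ns"
  Position 5: "st"
Bigrams = "ag", "ga", "ai", "in", "ns", "st"


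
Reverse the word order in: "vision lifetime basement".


Original: "vision lifetime basement"
Words (1..n): vision | lifetime | basement
Reversed (n..1): basement | lifetime | vision
Result = "basement lifetime vision"


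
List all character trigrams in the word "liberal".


Word: "liberal" (length 7)
Number of trigrams = 7 - 3 + 1 = 5
  Position 0: "lib"
  Position 1: "ibe"
  Position 2: "ber"
  Position 3: "era"
  Position 4: "ral"
Trigrams = "lib", "ibe", "ber", "era", "ral"


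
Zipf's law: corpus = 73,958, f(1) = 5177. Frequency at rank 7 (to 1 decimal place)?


Zipf's law: f(r) = f(1) / r
f(1) = 5177
f(7) = 5177 / 7
= 739.6 occurrences


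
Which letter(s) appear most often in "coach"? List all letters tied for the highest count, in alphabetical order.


Word: "coach"
Letter counts:
  'a': 1
  'c': 2
  'h': 1
  'o': 1
Maximum count = 2
Most frequent = 'c' (2 times each)


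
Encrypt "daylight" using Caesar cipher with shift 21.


Word: "daylight"
Shift: 21
Each letter → (letter + shift) mod 26:
  'd' (3) + 21 = 24 → 'y'
  'a' (0) + 21 = 21 → 'v'
  'y' (24) + 21 = 19 → 't'
  'l' (11) + 21 = 6 → 'g'
  'i' (8) + 21 = 3 → 'd'
  'g' (6) + 21 = 1 → 'b'
  'h' (7) + 21 = 2 → 'c'
  't' (19) + 21 = 14 → 'o'
Result = "yvtgdbco"


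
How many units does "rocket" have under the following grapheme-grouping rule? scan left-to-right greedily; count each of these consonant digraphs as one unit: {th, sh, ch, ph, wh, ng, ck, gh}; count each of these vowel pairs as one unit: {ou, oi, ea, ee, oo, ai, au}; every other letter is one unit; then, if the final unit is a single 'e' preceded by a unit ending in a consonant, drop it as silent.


Word: "rocket" (6 letters)
Left-to-right scan:
  1. 'r' (letter)
  2. 'o' (letter)
  3. 'ck' (digraph)
  4. 'e' (letter)
  5. 't' (letter)
Units from scan: 5
Sound units = 5 units
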